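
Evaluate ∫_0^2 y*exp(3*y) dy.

1/9 + 5*exp(6)/9

Integrate by parts once (u = y, dv = exp(3*y) dy).
An antiderivative is F(y) = (3*y - 1)*exp(3*y)/9.
Then F(2) - F(0) = (5*exp(6)/9) - (-1/9) = 1/9 + 5*exp(6)/9.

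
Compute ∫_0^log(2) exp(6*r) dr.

21/2

Let u = exp(r), so du = exp(r) dr. When r = 0, u = 1; when r = log(2), u = 2.
The integral becomes ∫ u**5 du from 1 to 2, with antiderivative u**6/6.
Back in r: F(r) = exp(6*r)/6.
Then F(log(2)) - F(0) = (32/3) - (1/6) = 21/2.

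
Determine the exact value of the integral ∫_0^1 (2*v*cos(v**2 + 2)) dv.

Let u = v**2 + 2, so du = 2*v dv. When v = 0, u = 2; when v = 1, u = 3.
The integral becomes ∫ cos(u) du from 2 to 3, with antiderivative sin(u).
Back in v: F(v) = sin(v**2 + 2).
Then F(1) - F(0) = (sin(3)) - (sin(2)) = -sin(2) + sin(3).

-sin(2) + sin(3)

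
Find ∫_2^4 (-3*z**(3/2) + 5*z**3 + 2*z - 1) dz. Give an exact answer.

By the power rule, an antiderivative is F(z) = -6*z**(5/2)/5 + 5*z**4/4 + z**2 - z.
Then F(4) - F(2) = (1468/5) - (22 - 24*sqrt(2)/5) = 24*sqrt(2)/5 + 1358/5.

24*sqrt(2)/5 + 1358/5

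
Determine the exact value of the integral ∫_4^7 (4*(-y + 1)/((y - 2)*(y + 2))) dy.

-3*log(3) - log(5) + 4*log(2)

Factor the denominator: y**2 - 4 = (y + 2)(y - 2).
Partial fractions: 4*(-y + 1)/((y - 2)*(y + 2)) = -3/(y + 2) - 1/(y - 2).
An antiderivative is F(y) = -log(y - 2) - 3*log(y + 2).
Then F(7) - F(4) = (-6*log(3) - log(5)) - (-3*log(3) - 4*log(2)) = -3*log(3) - log(5) + 4*log(2).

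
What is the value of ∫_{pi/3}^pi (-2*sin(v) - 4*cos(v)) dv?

An antiderivative is F(v) = -4*sin(v) + 2*cos(v).
Then F(pi) - F(pi/3) = (-2) - (1 - 2*sqrt(3)) = -3 + 2*sqrt(3).

-3 + 2*sqrt(3)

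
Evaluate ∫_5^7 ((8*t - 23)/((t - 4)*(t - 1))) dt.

Factor the denominator: t**2 - 5*t + 4 = (t - 1)(t - 4).
Partial fractions: (8*t - 23)/((t - 4)*(t - 1)) = 5/(t - 1) + 3/(t - 4).
An antiderivative is F(t) = 3*log(t - 4) + 5*log(t - 1).
Then F(7) - F(5) = (5*log(2) + 8*log(3)) - (10*log(2)) = -5*log(2) + 8*log(3).

-5*log(2) + 8*log(3)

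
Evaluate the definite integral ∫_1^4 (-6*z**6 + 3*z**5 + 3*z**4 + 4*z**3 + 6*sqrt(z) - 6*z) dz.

-780029/70

By the power rule, an antiderivative is F(z) = -6*z**7/7 + z**6/2 + 3*z**5/5 + z**4 + 4*z**(3/2) - 3*z**2.
Then F(4) - F(1) = (-389936/35) - (157/70) = -780029/70.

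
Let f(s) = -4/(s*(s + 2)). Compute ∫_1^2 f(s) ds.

Factor the denominator: s**2 + 2*s = (s + 2)s.
Partial fractions: -4/(s*(s + 2)) = 2/(s + 2) - 2/s.
An antiderivative is F(s) = -2*log(s) + 2*log(s + 2).
Then F(2) - F(1) = (log(4)) - (log(9)) = log(4/9).

log(4/9)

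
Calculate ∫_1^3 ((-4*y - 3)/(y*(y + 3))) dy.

log(8/81)

Factor the denominator: y**2 + 3*y = (y + 3)y.
Partial fractions: (-4*y - 3)/(y*(y + 3)) = -3/(y + 3) - 1/y.
An antiderivative is F(y) = -log(y) - 3*log(y + 3).
Then F(3) - F(1) = (-4*log(3) - 3*log(2)) - (-log(64)) = log(8/81).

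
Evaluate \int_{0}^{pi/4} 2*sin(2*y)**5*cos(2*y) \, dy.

Let u = sin(2*y), so du = 2*cos(2*y) dy. When y = 0, u = 0; when y = pi/4, u = 1.
The integral becomes ∫ u**5 du from 0 to 1, with antiderivative u**6/6.
Back in y: F(y) = sin(2*y)**6/6.
Then F(pi/4) - F(0) = (1/6) - (0) = 1/6.

1/6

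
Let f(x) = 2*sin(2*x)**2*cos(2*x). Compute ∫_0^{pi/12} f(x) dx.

1/24

Let u = sin(2*x), so du = 2*cos(2*x) dx. When x = 0, u = 0; when x = pi/12, u = 1/2.
The integral becomes ∫ u**2 du from 0 to 1/2, with antiderivative u**3/3.
Back in x: F(x) = sin(2*x)**3/3.
Then F(pi/12) - F(0) = (1/24) - (0) = 1/24.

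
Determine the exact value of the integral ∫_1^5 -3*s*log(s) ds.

18 - 75*log(5)/2

Integrate by parts once (u = ln s, dv = -3*s ds).
An antiderivative is F(s) = -3*s**2*(2*log(s) - 1)/4.
Then F(5) - F(1) = (75/4 - 75*log(5)/2) - (3/4) = 18 - 75*log(5)/2.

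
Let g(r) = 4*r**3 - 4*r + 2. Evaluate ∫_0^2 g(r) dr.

By the power rule, an antiderivative is F(r) = r**4 - 2*r**2 + 2*r.
Then F(2) - F(0) = (12) - (0) = 12.

12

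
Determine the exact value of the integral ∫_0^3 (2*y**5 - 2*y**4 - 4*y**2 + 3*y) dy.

1233/10

By the power rule, an antiderivative is F(y) = y**6/3 - 2*y**5/5 - 4*y**3/3 + 3*y**2/2.
Then F(3) - F(0) = (1233/10) - (0) = 1233/10.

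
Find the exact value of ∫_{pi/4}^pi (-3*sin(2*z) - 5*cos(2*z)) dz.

An antiderivative is F(z) = -5*sin(2*z)/2 + 3*cos(2*z)/2.
Then F(pi) - F(pi/4) = (3/2) - (-5/2) = 4.

4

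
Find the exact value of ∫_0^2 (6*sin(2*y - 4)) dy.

-3 + 3*cos(4)

Let u = 2*y - 4, so du = 2 dy. When y = 0, u = -4; when y = 2, u = 0.
The integral becomes 3·∫ sin(u) du from -4 to 0, with antiderivative -3*cos(u).
Back in y: F(y) = -3*cos(2*y - 4).
Then F(2) - F(0) = (-3) - (-3*cos(4)) = -3 + 3*cos(4).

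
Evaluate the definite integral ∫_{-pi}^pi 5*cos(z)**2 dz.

Use the identity cos^2(z) = (1 + cos(2*z))/2.
An antiderivative is F(z) = 5*z/2 + 5*sin(2*z)/4.
Then F(pi) - F(-pi) = (5*pi/2) - (-5*pi/2) = 5*pi.

5*pi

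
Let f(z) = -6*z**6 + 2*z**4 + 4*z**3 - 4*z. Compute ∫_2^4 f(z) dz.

By the power rule, an antiderivative is F(z) = -6*z**7/7 + 2*z**5/5 + z**4 - 2*z**2.
Then F(4) - F(2) = (-469344/35) - (-3112/35) = -466232/35.

-466232/35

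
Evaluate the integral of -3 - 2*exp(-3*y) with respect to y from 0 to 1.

-11/3 + 2*exp(-3)/3

An antiderivative is F(y) = -3*y + 2*exp(-3*y)/3.
Then F(1) - F(0) = (-3 + 2*exp(-3)/3) - (2/3) = -11/3 + 2*exp(-3)/3.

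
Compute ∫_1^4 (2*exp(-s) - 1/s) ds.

(-log(4**exp(4)) - 2 + 2*exp(3))*exp(-4)

An antiderivative is F(s) = -log(s) - 2*exp(-s).
Then F(4) - F(1) = ((-log(4**exp(4)) - 2)*exp(-4)) - (-2*exp(-1)) = (-log(4**exp(4)) - 2 + 2*exp(3))*exp(-4).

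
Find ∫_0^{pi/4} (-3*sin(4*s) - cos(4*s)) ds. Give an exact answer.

An antiderivative is F(s) = -sin(4*s)/4 + 3*cos(4*s)/4.
Then F(pi/4) - F(0) = (-3/4) - (3/4) = -3/2.

-3/2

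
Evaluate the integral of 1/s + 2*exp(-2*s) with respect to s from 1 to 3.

-exp(-6) + exp(-2) + log(3)

An antiderivative is F(s) = log(s) - exp(-2*s).
Then F(3) - F(1) = (-exp(-6) + log(3)) - (-exp(-2)) = -exp(-6) + exp(-2) + log(3).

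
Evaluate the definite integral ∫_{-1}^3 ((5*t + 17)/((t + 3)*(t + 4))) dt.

-log(3) + 3*log(7)

Factor the denominator: t**2 + 7*t + 12 = (t + 4)(t + 3).
Partial fractions: (5*t + 17)/((t + 3)*(t + 4)) = 3/(t + 4) + 2/(t + 3).
An antiderivative is F(t) = 2*log(t + 3) + 3*log(t + 4).
Then F(3) - F(-1) = (2*log(2) + 2*log(3) + 3*log(7)) - (2*log(2) + 3*log(3)) = -log(3) + 3*log(7).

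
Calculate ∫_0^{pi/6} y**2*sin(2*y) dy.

Integrate by parts twice (u = y^2, dv = sin(2*y) dy).
An antiderivative is F(y) = -y**2*cos(2*y)/2 + y*sin(2*y)/2 + cos(2*y)/4.
Then F(pi/6) - F(0) = (-pi**2/144 + 1/8 + sqrt(3)*pi/24) - (1/4) = -1/8 - pi**2/144 + sqrt(3)*pi/24.

-1/8 - pi**2/144 + sqrt(3)*pi/24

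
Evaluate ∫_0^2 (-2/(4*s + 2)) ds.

-log(10)/2 + log(2)/2

An antiderivative is F(s) = -log(4*s + 2)/2.
Then F(2) - F(0) = (-log(10)/2) - (-log(2)/2) = -log(10)/2 + log(2)/2.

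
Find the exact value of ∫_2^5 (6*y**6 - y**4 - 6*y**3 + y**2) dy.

By the power rule, an antiderivative is F(y) = 6*y**7/7 - y**5/5 - 3*y**4/2 + y**3/3.
Then F(5) - F(2) = (2748625/42) - (8608/105) = 4575303/70.

4575303/70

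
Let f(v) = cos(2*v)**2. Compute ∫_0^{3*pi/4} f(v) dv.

3*pi/8

Use the identity cos^2(2*v) = (1 + cos(4*v))/2.
An antiderivative is F(v) = v/2 + sin(4*v)/8.
Then F(3*pi/4) - F(0) = (3*pi/8) - (0) = 3*pi/8.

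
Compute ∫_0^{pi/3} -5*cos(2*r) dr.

An antiderivative is F(r) = -5*sin(2*r)/2.
Then F(pi/3) - F(0) = (-5*sqrt(3)/4) - (0) = -5*sqrt(3)/4.

-5*sqrt(3)/4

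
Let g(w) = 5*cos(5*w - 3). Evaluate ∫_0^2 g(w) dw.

Let u = 5*w - 3, so du = 5 dw. When w = 0, u = -3; when w = 2, u = 7.
The integral becomes ∫ cos(u) du from -3 to 7, with antiderivative sin(u).
Back in w: F(w) = sin(5*w - 3).
Then F(2) - F(0) = (sin(7)) - (-sin(3)) = sin(3) + sin(7).

sin(3) + sin(7)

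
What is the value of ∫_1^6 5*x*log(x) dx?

Integrate by parts once (u = ln x, dv = 5*x dx).
An antiderivative is F(x) = 5*x**2*(2*log(x) - 1)/4.
Then F(6) - F(1) = (-45 + 90*log(2) + 90*log(3)) - (-5/4) = -175/4 + 90*log(2) + 90*log(3).

-175/4 + 90*log(2) + 90*log(3)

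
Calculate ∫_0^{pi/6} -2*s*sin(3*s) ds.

Integrate by parts once (u = s, dv = -2*sin(3*s) ds).
An antiderivative is F(s) = 2*s*cos(3*s)/3 - 2*sin(3*s)/9.
Then F(pi/6) - F(0) = (-2/9) - (0) = -2/9.

-2/9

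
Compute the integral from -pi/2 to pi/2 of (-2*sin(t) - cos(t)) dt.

An antiderivative is F(t) = -sin(t) + 2*cos(t).
Then F(pi/2) - F(-pi/2) = (-1) - (1) = -2.

-2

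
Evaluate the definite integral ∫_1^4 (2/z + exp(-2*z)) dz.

An antiderivative is F(z) = 2*log(z) - exp(-2*z)/2.
Then F(4) - F(1) = (-exp(-8)/2 + 4*log(2)) - (-exp(-2)/2) = (-1 + exp(6) + 8*exp(8)*log(2))*exp(-8)/2.

(-1 + exp(6) + 8*exp(8)*log(2))*exp(-8)/2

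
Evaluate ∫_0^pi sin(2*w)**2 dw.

Use the identity sin^2(2*w) = (1 - cos(4*w))/2.
An antiderivative is F(w) = w/2 - sin(4*w)/8.
Then F(pi) - F(0) = (pi/2) - (0) = pi/2.

pi/2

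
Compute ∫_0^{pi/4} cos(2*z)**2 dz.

Use the identity cos^2(2*z) = (1 + cos(4*z))/2.
An antiderivative is F(z) = z/2 + sin(4*z)/8.
Then F(pi/4) - F(0) = (pi/8) - (0) = pi/8.

pi/8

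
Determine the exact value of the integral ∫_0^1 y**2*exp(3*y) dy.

-2/27 + 5*exp(3)/27

Integrate by parts twice (u = y^2, dv = exp(3*y) dy).
An antiderivative is F(y) = (9*y**2 - 6*y + 2)*exp(3*y)/27.
Then F(1) - F(0) = (5*exp(3)/27) - (2/27) = -2/27 + 5*exp(3)/27.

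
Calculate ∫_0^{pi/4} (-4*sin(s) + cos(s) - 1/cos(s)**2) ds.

-5 + 5*sqrt(2)/2

An antiderivative is F(s) = sin(s) + 4*cos(s) - tan(s).
Then F(pi/4) - F(0) = (-1 + 5*sqrt(2)/2) - (4) = -5 + 5*sqrt(2)/2.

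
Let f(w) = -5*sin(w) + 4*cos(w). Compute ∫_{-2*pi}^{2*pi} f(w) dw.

0

An antiderivative is F(w) = 4*sin(w) + 5*cos(w).
Then F(2*pi) - F(-2*pi) = (5) - (5) = 0.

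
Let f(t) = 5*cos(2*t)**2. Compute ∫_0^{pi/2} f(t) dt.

5*pi/4

Use the identity cos^2(2*t) = (1 + cos(4*t))/2.
An antiderivative is F(t) = 5*t/2 + 5*sin(4*t)/8.
Then F(pi/2) - F(0) = (5*pi/4) - (0) = 5*pi/4.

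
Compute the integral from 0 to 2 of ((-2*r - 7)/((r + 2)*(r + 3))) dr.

log(5/24)

Factor the denominator: r**2 + 5*r + 6 = (r + 3)(r + 2).
Partial fractions: (-2*r - 7)/((r + 2)*(r + 3)) = 1/(r + 3) - 3/(r + 2).
An antiderivative is F(r) = -3*log(r + 2) + log(r + 3).
Then F(2) - F(0) = (log(5/64)) - (log(3/8)) = log(5/24).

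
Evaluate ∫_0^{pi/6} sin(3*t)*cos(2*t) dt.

3/5 - sqrt(3)/5

Use the identity sin(3*t)cos(2*t) = [sin(5*t) + sin(t)]/2.
An antiderivative is F(t) = -cos(t)/2 - cos(5*t)/10.
Then F(pi/6) - F(0) = (-sqrt(3)/5) - (-3/5) = 3/5 - sqrt(3)/5.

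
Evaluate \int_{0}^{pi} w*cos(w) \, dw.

Integrate by parts once (u = w, dv = cos(w) dw).
An antiderivative is F(w) = w*sin(w) + cos(w).
Then F(pi) - F(0) = (-1) - (1) = -2.

-2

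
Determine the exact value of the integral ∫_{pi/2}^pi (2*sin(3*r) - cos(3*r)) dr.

1/3

An antiderivative is F(r) = -sin(3*r)/3 - 2*cos(3*r)/3.
Then F(pi) - F(pi/2) = (2/3) - (1/3) = 1/3.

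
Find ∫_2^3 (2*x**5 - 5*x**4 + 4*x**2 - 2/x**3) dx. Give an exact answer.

1291/36

By the power rule, an antiderivative is F(x) = x**6/3 - x**5 + 4*x**3/3 + x**(-2).
Then F(3) - F(2) = (325/9) - (1/4) = 1291/36.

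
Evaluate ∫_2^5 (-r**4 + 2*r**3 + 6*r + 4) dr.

-2391/10

By the power rule, an antiderivative is F(r) = -r**5/5 + r**4/2 + 3*r**2 + 4*r.
Then F(5) - F(2) = (-435/2) - (108/5) = -2391/10.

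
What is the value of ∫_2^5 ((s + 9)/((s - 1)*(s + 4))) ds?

log(32/3)

Factor the denominator: s**2 + 3*s - 4 = (s + 4)(s - 1).
Partial fractions: (s + 9)/((s - 1)*(s + 4)) = -1/(s + 4) + 2/(s - 1).
An antiderivative is F(s) = 2*log(s - 1) - log(s + 4).
Then F(5) - F(2) = (log(16/9)) - (-log(6)) = log(32/3).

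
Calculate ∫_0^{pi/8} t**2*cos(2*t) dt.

sqrt(2)*(-32 + pi**2 + 8*pi)/256

Integrate by parts twice (u = t^2, dv = cos(2*t) dt).
An antiderivative is F(t) = t**2*sin(2*t)/2 + t*cos(2*t)/2 - sin(2*t)/4.
Then F(pi/8) - F(0) = (sqrt(2)*(-32 + pi**2 + 8*pi)/256) - (0) = sqrt(2)*(-32 + pi**2 + 8*pi)/256.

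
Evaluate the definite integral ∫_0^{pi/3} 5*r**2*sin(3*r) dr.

-20/27 + 5*pi**2/27

Integrate by parts twice (u = r^2, dv = 5*sin(3*r) dr).
An antiderivative is F(r) = -5*r**2*cos(3*r)/3 + 10*r*sin(3*r)/9 + 10*cos(3*r)/27.
Then F(pi/3) - F(0) = (-10/27 + 5*pi**2/27) - (10/27) = -20/27 + 5*pi**2/27.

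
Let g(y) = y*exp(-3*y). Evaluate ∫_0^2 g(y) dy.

(-7 + exp(6))*exp(-6)/9

Integrate by parts once (u = y, dv = exp(-3*y) dy).
An antiderivative is F(y) = (-3*y - 1)*exp(-3*y)/9.
Then F(2) - F(0) = (-7*exp(-6)/9) - (-1/9) = (-7 + exp(6))*exp(-6)/9.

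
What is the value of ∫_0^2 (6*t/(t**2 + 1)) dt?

3*log(5)

Let u = t**2 + 1, so du = 2*t dt. When t = 0, u = 1; when t = 2, u = 5.
The integral becomes 3·∫ 1/u du from 1 to 5, with antiderivative 3*log(u).
Back in t: F(t) = 3*log(t**2 + 1).
Then F(2) - F(0) = (3*log(5)) - (0) = 3*log(5).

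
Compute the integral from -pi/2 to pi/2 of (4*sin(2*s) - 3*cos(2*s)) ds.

0

An antiderivative is F(s) = -3*sin(2*s)/2 - 2*cos(2*s).
Then F(pi/2) - F(-pi/2) = (2) - (2) = 0.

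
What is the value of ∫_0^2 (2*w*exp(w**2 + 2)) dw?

Let u = w**2 + 2, so du = 2*w dw. When w = 0, u = 2; when w = 2, u = 6.
The integral becomes ∫ exp(u) du from 2 to 6, with antiderivative exp(u).
Back in w: F(w) = exp(w**2 + 2).
Then F(2) - F(0) = (exp(6)) - (exp(2)) = -exp(2) + exp(6).

-exp(2) + exp(6)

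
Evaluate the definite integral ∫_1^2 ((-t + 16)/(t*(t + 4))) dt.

Factor the denominator: t**2 + 4*t = (t + 4)t.
Partial fractions: (-t + 16)/(t*(t + 4)) = -5/(t + 4) + 4/t.
An antiderivative is F(t) = 4*log(t) - 5*log(t + 4).
Then F(2) - F(1) = (-5*log(3) - log(2)) - (-5*log(5)) = -5*log(3) - log(2) + 5*log(5).

-5*log(3) - log(2) + 5*log(5)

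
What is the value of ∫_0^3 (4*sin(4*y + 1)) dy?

-cos(13) + cos(1)

Let u = 4*y + 1, so du = 4 dy. When y = 0, u = 1; when y = 3, u = 13.
The integral becomes ∫ sin(u) du from 1 to 13, with antiderivative -cos(u).
Back in y: F(y) = -cos(4*y + 1).
Then F(3) - F(0) = (-cos(13)) - (-cos(1)) = -cos(13) + cos(1).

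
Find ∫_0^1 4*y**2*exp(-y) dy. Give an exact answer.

Integrate by parts twice (u = y^2, dv = 4*exp(-y) dy).
An antiderivative is F(y) = (-4*y**2 - 8*y - 8)*exp(-y).
Then F(1) - F(0) = (-20*exp(-1)) - (-8) = 8 - 20*exp(-1).

8 - 20*exp(-1)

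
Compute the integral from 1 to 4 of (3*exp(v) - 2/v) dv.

An antiderivative is F(v) = 3*exp(v) - 2*log(v).
Then F(4) - F(1) = (-log(16) + 3*exp(4)) - (3*exp(1)) = -3*exp(1) - log(16) + 3*exp(4).

-3*exp(1) - log(16) + 3*exp(4)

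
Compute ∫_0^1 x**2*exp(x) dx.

-2 + E

Integrate by parts twice (u = x^2, dv = exp(x) dx).
An antiderivative is F(x) = (x**2 - 2*x + 2)*exp(x).
Then F(1) - F(0) = (E) - (2) = -2 + E.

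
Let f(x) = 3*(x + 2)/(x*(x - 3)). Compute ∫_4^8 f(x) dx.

-2*log(2) + 5*log(5)

Factor the denominator: x**2 - 3*x = x(x - 3).
Partial fractions: 3*(x + 2)/(x*(x - 3)) = -2/x + 5/(x - 3).
An antiderivative is F(x) = -2*log(x) + 5*log(x - 3).
Then F(8) - F(4) = (-6*log(2) + 5*log(5)) - (-log(16)) = -2*log(2) + 5*log(5).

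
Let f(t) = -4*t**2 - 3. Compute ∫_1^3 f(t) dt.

By the power rule, an antiderivative is F(t) = -4*t**3/3 - 3*t.
Then F(3) - F(1) = (-45) - (-13/3) = -122/3.

-122/3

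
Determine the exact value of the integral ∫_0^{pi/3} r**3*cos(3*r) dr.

4/27 - pi**2/27

Integrate by parts 3 times (u = r^3, dv = cos(3*r) dr).
An antiderivative is F(r) = r**3*sin(3*r)/3 + r**2*cos(3*r)/3 - 2*r*sin(3*r)/9 - 2*cos(3*r)/27.
Then F(pi/3) - F(0) = (2/27 - pi**2/27) - (-2/27) = 4/27 - pi**2/27.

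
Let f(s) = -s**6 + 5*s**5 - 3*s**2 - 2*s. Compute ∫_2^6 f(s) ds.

-29104/21

By the power rule, an antiderivative is F(s) = -s**7/7 + 5*s**6/6 - s**3 - s**2.
Then F(6) - F(2) = (-9540/7) - (484/21) = -29104/21.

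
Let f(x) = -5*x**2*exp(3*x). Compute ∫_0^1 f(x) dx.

10/27 - 25*exp(3)/27

Integrate by parts twice (u = x^2, dv = -5*exp(3*x) dx).
An antiderivative is F(x) = (-45*x**2 + 30*x - 10)*exp(3*x)/27.
Then F(1) - F(0) = (-25*exp(3)/27) - (-10/27) = 10/27 - 25*exp(3)/27.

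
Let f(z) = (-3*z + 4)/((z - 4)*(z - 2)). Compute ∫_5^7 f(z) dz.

Factor the denominator: z**2 - 6*z + 8 = (z - 2)(z - 4).
Partial fractions: (-3*z + 4)/((z - 4)*(z - 2)) = 1/(z - 2) - 4/(z - 4).
An antiderivative is F(z) = -4*log(z - 4) + log(z - 2).
Then F(7) - F(5) = (log(5/81)) - (log(3)) = -5*log(3) + log(5).

-5*log(3) + log(5)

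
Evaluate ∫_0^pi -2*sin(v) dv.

-4

An antiderivative is F(v) = 2*cos(v).
Then F(pi) - F(0) = (-2) - (2) = -4.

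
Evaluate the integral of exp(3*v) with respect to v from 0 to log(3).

Let u = exp(v), so du = exp(v) dv. When v = 0, u = 1; when v = log(3), u = 3.
The integral becomes ∫ u**2 du from 1 to 3, with antiderivative u**3/3.
Back in v: F(v) = exp(3*v)/3.
Then F(log(3)) - F(0) = (9) - (1/3) = 26/3.

26/3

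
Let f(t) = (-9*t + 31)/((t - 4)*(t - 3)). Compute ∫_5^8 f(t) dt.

-4*log(5) - 6*log(2)

Factor the denominator: t**2 - 7*t + 12 = (t - 3)(t - 4).
Partial fractions: (-9*t + 31)/((t - 4)*(t - 3)) = -4/(t - 3) - 5/(t - 4).
An antiderivative is F(t) = -5*log(t - 4) - 4*log(t - 3).
Then F(8) - F(5) = (-10*log(2) - 4*log(5)) - (-log(16)) = -4*log(5) - 6*log(2).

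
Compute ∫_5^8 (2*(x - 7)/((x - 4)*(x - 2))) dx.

Factor the denominator: x**2 - 6*x + 8 = (x - 2)(x - 4).
Partial fractions: 2*(x - 7)/((x - 4)*(x - 2)) = 5/(x - 2) - 3/(x - 4).
An antiderivative is F(x) = -3*log(x - 4) + 5*log(x - 2).
Then F(8) - F(5) = (-log(2) + 5*log(3)) - (5*log(3)) = -log(2).

-log(2)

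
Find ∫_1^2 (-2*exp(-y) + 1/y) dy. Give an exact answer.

An antiderivative is F(y) = log(y) + 2*exp(-y).
Then F(2) - F(1) = (2*exp(-2) + log(2)) - (2*exp(-1)) = -2*exp(-1) + 2*exp(-2) + log(2).

-2*exp(-1) + 2*exp(-2) + log(2)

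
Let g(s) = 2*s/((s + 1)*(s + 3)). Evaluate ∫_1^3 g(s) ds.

Factor the denominator: s**2 + 4*s + 3 = (s + 3)(s + 1).
Partial fractions: 2*s/((s + 1)*(s + 3)) = 3/(s + 3) - 1/(s + 1).
An antiderivative is F(s) = -log(s + 1) + 3*log(s + 3).
Then F(3) - F(1) = (log(54)) - (log(32)) = log(27/16).

log(27/16)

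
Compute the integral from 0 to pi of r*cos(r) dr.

Integrate by parts once (u = r, dv = cos(r) dr).
An antiderivative is F(r) = r*sin(r) + cos(r).
Then F(pi) - F(0) = (-1) - (1) = -2.

-2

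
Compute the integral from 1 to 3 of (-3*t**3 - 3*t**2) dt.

-86

By the power rule, an antiderivative is F(t) = -3*t**4/4 - t**3.
Then F(3) - F(1) = (-351/4) - (-7/4) = -86.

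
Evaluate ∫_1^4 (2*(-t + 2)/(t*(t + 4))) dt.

-7*log(2) + 3*log(5)

Factor the denominator: t**2 + 4*t = (t + 4)t.
Partial fractions: 2*(-t + 2)/(t*(t + 4)) = -3/(t + 4) + 1/t.
An antiderivative is F(t) = log(t) - 3*log(t + 4).
Then F(4) - F(1) = (-7*log(2)) - (-3*log(5)) = -7*log(2) + 3*log(5).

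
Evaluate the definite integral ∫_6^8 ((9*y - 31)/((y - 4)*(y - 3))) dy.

Factor the denominator: y**2 - 7*y + 12 = (y - 3)(y - 4).
Partial fractions: (9*y - 31)/((y - 4)*(y - 3)) = 4/(y - 3) + 5/(y - 4).
An antiderivative is F(y) = 5*log(y - 4) + 4*log(y - 3).
Then F(8) - F(6) = (4*log(5) + 10*log(2)) - (5*log(2) + 4*log(3)) = -4*log(3) + 5*log(2) + 4*log(5).

-4*log(3) + 5*log(2) + 4*log(5)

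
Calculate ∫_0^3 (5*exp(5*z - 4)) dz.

-(1 - exp(15))*exp(-4)

Let u = 5*z - 4, so du = 5 dz. When z = 0, u = -4; when z = 3, u = 11.
The integral becomes ∫ exp(u) du from -4 to 11, with antiderivative exp(u).
Back in z: F(z) = exp(5*z - 4).
Then F(3) - F(0) = (exp(11)) - (exp(-4)) = -(1 - exp(15))*exp(-4).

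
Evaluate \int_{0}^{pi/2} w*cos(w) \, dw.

-1 + pi/2

Integrate by parts once (u = w, dv = cos(w) dw).
An antiderivative is F(w) = w*sin(w) + cos(w).
Then F(pi/2) - F(0) = (pi/2) - (1) = -1 + pi/2.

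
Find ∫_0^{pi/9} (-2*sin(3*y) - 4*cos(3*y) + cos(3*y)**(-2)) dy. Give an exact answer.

-sqrt(3)/3 - 1/3

An antiderivative is F(y) = -4*sin(3*y)/3 + 2*cos(3*y)/3 + tan(3*y)/3.
Then F(pi/9) - F(0) = (1/3 - sqrt(3)/3) - (2/3) = -sqrt(3)/3 - 1/3.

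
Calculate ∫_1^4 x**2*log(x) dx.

Integrate by parts once (u = ln x, dv = x**2 dx).
An antiderivative is F(x) = x**3*(3*log(x) - 1)/9.
Then F(4) - F(1) = (-64/9 + 128*log(2)/3) - (-1/9) = -7 + 128*log(2)/3.

-7 + 128*log(2)/3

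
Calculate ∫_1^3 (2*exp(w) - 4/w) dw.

An antiderivative is F(w) = 2*exp(w) - 4*log(w).
Then F(3) - F(1) = (-log(81) + 2*exp(3)) - (2*exp(1)) = -2*exp(1) - 4*log(3) + 2*exp(3).

-2*exp(1) - 4*log(3) + 2*exp(3)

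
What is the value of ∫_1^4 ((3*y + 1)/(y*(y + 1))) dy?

Factor the denominator: y**2 + y = (y + 1)y.
Partial fractions: (3*y + 1)/(y*(y + 1)) = 2/(y + 1) + 1/y.
An antiderivative is F(y) = log(y) + 2*log(y + 1).
Then F(4) - F(1) = (log(100)) - (log(4)) = log(25).

log(25)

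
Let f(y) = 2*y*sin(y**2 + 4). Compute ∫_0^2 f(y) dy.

cos(4) - cos(8)

Let u = y**2 + 4, so du = 2*y dy. When y = 0, u = 4; when y = 2, u = 8.
The integral becomes ∫ sin(u) du from 4 to 8, with antiderivative -cos(u).
Back in y: F(y) = -cos(y**2 + 4).
Then F(2) - F(0) = (-cos(8)) - (-cos(4)) = cos(4) - cos(8).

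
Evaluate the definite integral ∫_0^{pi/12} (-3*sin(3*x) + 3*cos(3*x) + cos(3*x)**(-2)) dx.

An antiderivative is F(x) = sin(3*x) + cos(3*x) + tan(3*x)/3.
Then F(pi/12) - F(0) = (1/3 + sqrt(2)) - (1) = -2/3 + sqrt(2).

-2/3 + sqrt(2)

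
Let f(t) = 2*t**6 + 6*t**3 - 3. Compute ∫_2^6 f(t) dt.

572972/7

By the power rule, an antiderivative is F(t) = 2*t**7/7 + 3*t**4/2 - 3*t.
Then F(6) - F(2) = (573354/7) - (382/7) = 572972/7.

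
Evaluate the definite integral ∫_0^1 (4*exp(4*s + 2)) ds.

-exp(2) + exp(6)

Let u = 4*s + 2, so du = 4 ds. When s = 0, u = 2; when s = 1, u = 6.
The integral becomes ∫ exp(u) du from 2 to 6, with antiderivative exp(u).
Back in s: F(s) = exp(4*s + 2).
Then F(1) - F(0) = (exp(6)) - (exp(2)) = -exp(2) + exp(6).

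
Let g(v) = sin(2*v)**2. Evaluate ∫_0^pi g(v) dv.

pi/2

Use the identity sin^2(2*v) = (1 - cos(4*v))/2.
An antiderivative is F(v) = v/2 - sin(4*v)/8.
Then F(pi) - F(0) = (pi/2) - (0) = pi/2.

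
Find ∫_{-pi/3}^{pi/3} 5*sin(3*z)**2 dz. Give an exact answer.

5*pi/3

Use the identity sin^2(3*z) = (1 - cos(6*z))/2.
An antiderivative is F(z) = 5*z/2 - 5*sin(6*z)/12.
Then F(pi/3) - F(-pi/3) = (5*pi/6) - (-5*pi/6) = 5*pi/3.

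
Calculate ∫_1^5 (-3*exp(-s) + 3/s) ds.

An antiderivative is F(s) = 3*log(s) + 3*exp(-s).
Then F(5) - F(1) = (3*exp(-5) + 3*log(5)) - (3*exp(-1)) = -3*exp(-1) + 3*exp(-5) + 3*log(5).

-3*exp(-1) + 3*exp(-5) + 3*log(5)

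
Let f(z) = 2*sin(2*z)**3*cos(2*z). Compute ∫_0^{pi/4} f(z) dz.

Let u = sin(2*z), so du = 2*cos(2*z) dz. When z = 0, u = 0; when z = pi/4, u = 1.
The integral becomes ∫ u**3 du from 0 to 1, with antiderivative u**4/4.
Back in z: F(z) = sin(2*z)**4/4.
Then F(pi/4) - F(0) = (1/4) - (0) = 1/4.

1/4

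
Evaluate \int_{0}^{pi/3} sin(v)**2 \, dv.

Use the identity sin^2(v) = (1 - cos(2*v))/2.
An antiderivative is F(v) = v/2 - sin(2*v)/4.
Then F(pi/3) - F(0) = (-sqrt(3)/8 + pi/6) - (0) = -sqrt(3)/8 + pi/6.

-sqrt(3)/8 + pi/6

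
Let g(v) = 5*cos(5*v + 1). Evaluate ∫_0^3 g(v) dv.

Let u = 5*v + 1, so du = 5 dv. When v = 0, u = 1; when v = 3, u = 16.
The integral becomes ∫ cos(u) du from 1 to 16, with antiderivative sin(u).
Back in v: F(v) = sin(5*v + 1).
Then F(3) - F(0) = (sin(16)) - (sin(1)) = -sin(1) + sin(16).

-sin(1) + sin(16)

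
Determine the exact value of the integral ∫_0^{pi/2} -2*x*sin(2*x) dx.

Integrate by parts once (u = x, dv = -2*sin(2*x) dx).
An antiderivative is F(x) = x*cos(2*x) - sin(2*x)/2.
Then F(pi/2) - F(0) = (-pi/2) - (0) = -pi/2.

-pi/2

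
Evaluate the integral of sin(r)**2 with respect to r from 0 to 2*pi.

pi

Use the identity sin^2(r) = (1 - cos(2*r))/2.
An antiderivative is F(r) = r/2 - sin(2*r)/4.
Then F(2*pi) - F(0) = (pi) - (0) = pi.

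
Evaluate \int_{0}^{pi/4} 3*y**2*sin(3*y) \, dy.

Integrate by parts twice (u = y^2, dv = 3*sin(3*y) dy).
An antiderivative is F(y) = -y**2*cos(3*y) + 2*y*sin(3*y)/3 + 2*cos(3*y)/9.
Then F(pi/4) - F(0) = (sqrt(2)*(-32 + 24*pi + 9*pi**2)/288) - (2/9) = -2/9 - sqrt(2)/9 + sqrt(2)*pi/12 + sqrt(2)*pi**2/32.

-2/9 - sqrt(2)/9 + sqrt(2)*pi/12 + sqrt(2)*pi**2/32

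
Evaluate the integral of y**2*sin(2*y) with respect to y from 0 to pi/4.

-1/4 + pi/8

Integrate by parts twice (u = y^2, dv = sin(2*y) dy).
An antiderivative is F(y) = -y**2*cos(2*y)/2 + y*sin(2*y)/2 + cos(2*y)/4.
Then F(pi/4) - F(0) = (pi/8) - (1/4) = -1/4 + pi/8.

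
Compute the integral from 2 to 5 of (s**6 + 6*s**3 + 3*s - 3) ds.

84549/7

By the power rule, an antiderivative is F(s) = s**7/7 + 3*s**4/2 + 3*s**2/2 - 3*s.
Then F(5) - F(2) = (84845/7) - (296/7) = 84549/7.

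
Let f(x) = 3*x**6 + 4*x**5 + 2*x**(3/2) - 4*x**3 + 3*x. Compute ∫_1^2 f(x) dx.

By the power rule, an antiderivative is F(x) = 3*x**7/7 + 2*x**6/3 + 4*x**(5/2)/5 - x**4 + 3*x**2/2.
Then F(2) - F(1) = (16*sqrt(2)/5 + 1838/21) - (503/210) = 16*sqrt(2)/5 + 5959/70.

16*sqrt(2)/5 + 5959/70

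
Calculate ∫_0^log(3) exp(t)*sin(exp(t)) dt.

cos(1) - cos(3)

Let u = exp(t), so du = exp(t) dt. When t = 0, u = 1; when t = log(3), u = 3.
The integral becomes ∫ sin(u) du from 1 to 3, with antiderivative -cos(u).
Back in t: F(t) = -cos(exp(t)).
Then F(log(3)) - F(0) = (-cos(3)) - (-cos(1)) = cos(1) - cos(3).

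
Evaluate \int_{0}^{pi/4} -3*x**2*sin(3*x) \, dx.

-sqrt(2)*pi**2/32 - sqrt(2)*pi/12 + sqrt(2)/9 + 2/9

Integrate by parts twice (u = x^2, dv = -3*sin(3*x) dx).
An antiderivative is F(x) = x**2*cos(3*x) - 2*x*sin(3*x)/3 - 2*cos(3*x)/9.
Then F(pi/4) - F(0) = (sqrt(2)*(-9*pi**2 - 24*pi + 32)/288) - (-2/9) = -sqrt(2)*pi**2/32 - sqrt(2)*pi/12 + sqrt(2)/9 + 2/9.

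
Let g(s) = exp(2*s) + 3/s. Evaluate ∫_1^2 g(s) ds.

-exp(2)/2 + log(8) + exp(4)/2

An antiderivative is F(s) = exp(2*s)/2 + 3*log(s).
Then F(2) - F(1) = (log(8) + exp(4)/2) - (exp(2)/2) = -exp(2)/2 + log(8) + exp(4)/2.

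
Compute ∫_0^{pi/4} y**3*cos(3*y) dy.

-sqrt(2)*pi**2/96 - sqrt(2)*pi/36 + sqrt(2)/27 + 2/27 + sqrt(2)*pi**3/384

Integrate by parts 3 times (u = y^3, dv = cos(3*y) dy).
An antiderivative is F(y) = y**3*sin(3*y)/3 + y**2*cos(3*y)/3 - 2*y*sin(3*y)/9 - 2*cos(3*y)/27.
Then F(pi/4) - F(0) = (sqrt(2)*(-36*pi**2 - 96*pi + 128 + 9*pi**3)/3456) - (-2/27) = -sqrt(2)*pi**2/96 - sqrt(2)*pi/36 + sqrt(2)/27 + 2/27 + sqrt(2)*pi**3/384.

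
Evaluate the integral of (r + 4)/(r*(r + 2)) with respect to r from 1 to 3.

log(27/5)

Factor the denominator: r**2 + 2*r = (r + 2)r.
Partial fractions: (r + 4)/(r*(r + 2)) = -1/(r + 2) + 2/r.
An antiderivative is F(r) = 2*log(r) - log(r + 2).
Then F(3) - F(1) = (log(9/5)) - (-log(3)) = log(27/5).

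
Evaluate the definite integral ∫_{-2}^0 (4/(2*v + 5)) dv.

log(25)

An antiderivative is F(v) = 2*log(2*v + 5).
Then F(0) - F(-2) = (log(25)) - (0) = log(25).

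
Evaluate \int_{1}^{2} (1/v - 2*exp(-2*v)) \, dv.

-exp(-2) + exp(-4) + log(2)

An antiderivative is F(v) = log(v) + exp(-2*v).
Then F(2) - F(1) = (exp(-4) + log(2)) - (exp(-2)) = -exp(-2) + exp(-4) + log(2).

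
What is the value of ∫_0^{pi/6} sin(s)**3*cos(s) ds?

1/64

Let u = sin(s), so du = cos(s) ds. When s = 0, u = 0; when s = pi/6, u = 1/2.
The integral becomes ∫ u**3 du from 0 to 1/2, with antiderivative u**4/4.
Back in s: F(s) = sin(s)**4/4.
Then F(pi/6) - F(0) = (1/64) - (0) = 1/64.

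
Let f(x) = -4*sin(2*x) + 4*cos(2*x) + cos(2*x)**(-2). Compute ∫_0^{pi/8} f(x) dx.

An antiderivative is F(x) = 2*sin(2*x) + 2*cos(2*x) + tan(2*x)/2.
Then F(pi/8) - F(0) = (1/2 + 2*sqrt(2)) - (2) = -3/2 + 2*sqrt(2).

-3/2 + 2*sqrt(2)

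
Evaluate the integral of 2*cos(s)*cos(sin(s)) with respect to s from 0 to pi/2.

2*sin(1)

Let u = sin(s), so du = cos(s) ds. When s = 0, u = 0; when s = pi/2, u = 1.
The integral becomes 2·∫ cos(u) du from 0 to 1, with antiderivative 2*sin(u).
Back in s: F(s) = 2*sin(sin(s)).
Then F(pi/2) - F(0) = (2*sin(1)) - (0) = 2*sin(1).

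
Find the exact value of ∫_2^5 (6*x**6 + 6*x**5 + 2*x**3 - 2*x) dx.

1157787/14

By the power rule, an antiderivative is F(x) = 6*x**7/7 + x**6 + x**4/2 - x**2.
Then F(5) - F(2) = (1160275/14) - (1244/7) = 1157787/14.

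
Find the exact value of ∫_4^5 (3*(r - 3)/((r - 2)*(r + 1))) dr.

Factor the denominator: r**2 - r - 2 = (r + 1)(r - 2).
Partial fractions: 3*(r - 3)/((r - 2)*(r + 1)) = 4/(r + 1) - 1/(r - 2).
An antiderivative is F(r) = -log(r - 2) + 4*log(r + 1).
Then F(5) - F(4) = (4*log(2) + 3*log(3)) - (-log(2) + 4*log(5)) = -4*log(5) + 3*log(3) + 5*log(2).

-4*log(5) + 3*log(3) + 5*log(2)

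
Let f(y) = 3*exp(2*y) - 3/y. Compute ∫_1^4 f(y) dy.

An antiderivative is F(y) = 3*exp(2*y)/2 - 3*log(y).
Then F(4) - F(1) = (-log(64) + 3*exp(8)/2) - (3*exp(2)/2) = -3*exp(2)/2 - log(64) + 3*exp(8)/2.

-3*exp(2)/2 - log(64) + 3*exp(8)/2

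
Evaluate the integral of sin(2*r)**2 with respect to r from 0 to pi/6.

Use the identity sin^2(2*r) = (1 - cos(4*r))/2.
An antiderivative is F(r) = r/2 - sin(4*r)/8.
Then F(pi/6) - F(0) = (-sqrt(3)/16 + pi/12) - (0) = -sqrt(3)/16 + pi/12.

-sqrt(3)/16 + pi/12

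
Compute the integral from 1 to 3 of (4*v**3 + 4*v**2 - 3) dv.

By the power rule, an antiderivative is F(v) = v**4 + 4*v**3/3 - 3*v.
Then F(3) - F(1) = (108) - (-2/3) = 326/3.

326/3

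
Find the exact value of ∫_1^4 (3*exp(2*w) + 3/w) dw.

-3*exp(2)/2 + log(64) + 3*exp(8)/2

An antiderivative is F(w) = 3*exp(2*w)/2 + 3*log(w).
Then F(4) - F(1) = (log(64) + 3*exp(8)/2) - (3*exp(2)/2) = -3*exp(2)/2 + log(64) + 3*exp(8)/2.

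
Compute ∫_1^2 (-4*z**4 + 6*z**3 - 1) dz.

By the power rule, an antiderivative is F(z) = -4*z**5/5 + 3*z**4/2 - z.
Then F(2) - F(1) = (-18/5) - (-3/10) = -33/10.

-33/10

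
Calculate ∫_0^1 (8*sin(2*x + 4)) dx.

-4*cos(6) + 4*cos(4)

Let u = 2*x + 4, so du = 2 dx. When x = 0, u = 4; when x = 1, u = 6.
The integral becomes 4·∫ sin(u) du from 4 to 6, with antiderivative -4*cos(u).
Back in x: F(x) = -4*cos(2*x + 4).
Then F(1) - F(0) = (-4*cos(6)) - (-4*cos(4)) = -4*cos(6) + 4*cos(4).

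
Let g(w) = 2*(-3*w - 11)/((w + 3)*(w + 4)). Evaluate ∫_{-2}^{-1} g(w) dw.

-log(36)

Factor the denominator: w**2 + 7*w + 12 = (w + 4)(w + 3).
Partial fractions: 2*(-3*w - 11)/((w + 3)*(w + 4)) = -2/(w + 4) - 4/(w + 3).
An antiderivative is F(w) = -4*log(w + 3) - 2*log(w + 4).
Then F(-1) - F(-2) = (-4*log(2) - 2*log(3)) - (-log(4)) = -log(36).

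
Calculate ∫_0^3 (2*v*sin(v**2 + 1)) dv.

cos(1) - cos(10)

Let u = v**2 + 1, so du = 2*v dv. When v = 0, u = 1; when v = 3, u = 10.
The integral becomes ∫ sin(u) du from 1 to 10, with antiderivative -cos(u).
Back in v: F(v) = -cos(v**2 + 1).
Then F(3) - F(0) = (-cos(10)) - (-cos(1)) = cos(1) - cos(10).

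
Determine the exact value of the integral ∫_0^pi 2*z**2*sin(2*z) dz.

Integrate by parts twice (u = z^2, dv = 2*sin(2*z) dz).
An antiderivative is F(z) = -z**2*cos(2*z) + z*sin(2*z) + cos(2*z)/2.
Then F(pi) - F(0) = (1/2 - pi**2) - (1/2) = -pi**2.

-pi**2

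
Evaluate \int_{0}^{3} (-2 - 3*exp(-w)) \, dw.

-9 + 3*exp(-3)

An antiderivative is F(w) = -2*w + 3*exp(-w).
Then F(3) - F(0) = (-6 + 3*exp(-3)) - (3) = -9 + 3*exp(-3).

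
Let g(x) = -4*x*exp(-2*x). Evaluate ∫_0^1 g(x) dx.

-1 + 3*exp(-2)

Integrate by parts once (u = x, dv = -4*exp(-2*x) dx).
An antiderivative is F(x) = (2*x + 1)*exp(-2*x).
Then F(1) - F(0) = (3*exp(-2)) - (1) = -1 + 3*exp(-2).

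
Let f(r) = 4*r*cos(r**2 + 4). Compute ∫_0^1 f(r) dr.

2*sin(5) - 2*sin(4)

Let u = r**2 + 4, so du = 2*r dr. When r = 0, u = 4; when r = 1, u = 5.
The integral becomes 2·∫ cos(u) du from 4 to 5, with antiderivative 2*sin(u).
Back in r: F(r) = 2*sin(r**2 + 4).
Then F(1) - F(0) = (2*sin(5)) - (2*sin(4)) = 2*sin(5) - 2*sin(4).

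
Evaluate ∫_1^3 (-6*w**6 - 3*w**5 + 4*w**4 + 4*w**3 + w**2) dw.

-205322/105

By the power rule, an antiderivative is F(w) = -6*w**7/7 - w**6/2 + 4*w**5/5 + w**4 + w**3/3.
Then F(3) - F(1) = (-136827/70) - (163/210) = -205322/105.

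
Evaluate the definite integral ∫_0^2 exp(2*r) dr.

-1/2 + exp(4)/2

An antiderivative is F(r) = exp(2*r)/2.
Then F(2) - F(0) = (exp(4)/2) - (1/2) = -1/2 + exp(4)/2.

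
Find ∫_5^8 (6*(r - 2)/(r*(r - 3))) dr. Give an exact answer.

Factor the denominator: r**2 - 3*r = r(r - 3).
Partial fractions: 6*(r - 2)/(r*(r - 3)) = 4/r + 2/(r - 3).
An antiderivative is F(r) = 4*log(r) + 2*log(r - 3).
Then F(8) - F(5) = (2*log(5) + 12*log(2)) - (2*log(2) + 4*log(5)) = -2*log(5) + 10*log(2).

-2*log(5) + 10*log(2)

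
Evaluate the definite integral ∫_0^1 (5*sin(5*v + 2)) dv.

-cos(7) + cos(2)

Let u = 5*v + 2, so du = 5 dv. When v = 0, u = 2; when v = 1, u = 7.
The integral becomes ∫ sin(u) du from 2 to 7, with antiderivative -cos(u).
Back in v: F(v) = -cos(5*v + 2).
Then F(1) - F(0) = (-cos(7)) - (-cos(2)) = -cos(7) + cos(2).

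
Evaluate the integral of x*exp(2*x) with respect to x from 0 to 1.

1/4 + exp(2)/4

Integrate by parts once (u = x, dv = exp(2*x) dx).
An antiderivative is F(x) = (2*x - 1)*exp(2*x)/4.
Then F(1) - F(0) = (exp(2)/4) - (-1/4) = 1/4 + exp(2)/4.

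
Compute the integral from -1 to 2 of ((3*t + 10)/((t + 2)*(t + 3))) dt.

Factor the denominator: t**2 + 5*t + 6 = (t + 3)(t + 2).
Partial fractions: (3*t + 10)/((t + 2)*(t + 3)) = -1/(t + 3) + 4/(t + 2).
An antiderivative is F(t) = 4*log(t + 2) - log(t + 3).
Then F(2) - F(-1) = (-log(5) + 8*log(2)) - (-log(2)) = -log(5) + 9*log(2).

-log(5) + 9*log(2)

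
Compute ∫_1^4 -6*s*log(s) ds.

45/2 - 96*log(2)

Integrate by parts once (u = ln s, dv = -6*s ds).
An antiderivative is F(s) = -3*s**2*(2*log(s) - 1)/2.
Then F(4) - F(1) = (24 - 96*log(2)) - (3/2) = 45/2 - 96*log(2).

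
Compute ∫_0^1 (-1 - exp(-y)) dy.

-2 + exp(-1)

An antiderivative is F(y) = -y + exp(-y).
Then F(1) - F(0) = (-1 + exp(-1)) - (1) = -2 + exp(-1).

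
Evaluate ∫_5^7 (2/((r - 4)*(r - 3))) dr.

Factor the denominator: r**2 - 7*r + 12 = (r - 3)(r - 4).
Partial fractions: 2/((r - 4)*(r - 3)) = -2/(r - 3) + 2/(r - 4).
An antiderivative is F(r) = 2*log(r - 4) - 2*log(r - 3).
Then F(7) - F(5) = (log(9/16)) - (-log(4)) = log(9/4).

log(9/4)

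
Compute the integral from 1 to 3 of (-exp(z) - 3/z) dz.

An antiderivative is F(z) = -exp(z) - 3*log(z).
Then F(3) - F(1) = (-exp(3) - log(27)) - (-exp(1)) = -exp(3) - log(27) + exp(1).

-exp(3) - log(27) + exp(1)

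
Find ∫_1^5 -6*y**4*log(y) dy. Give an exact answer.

Integrate by parts once (u = ln y, dv = -6*y**4 dy).
An antiderivative is F(y) = -6*y**5*(5*log(y) - 1)/25.
Then F(5) - F(1) = (750 - 3750*log(5)) - (6/25) = 18744/25 - 3750*log(5).

18744/25 - 3750*log(5)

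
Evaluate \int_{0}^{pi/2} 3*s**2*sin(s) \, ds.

-6 + 3*pi

Integrate by parts twice (u = s^2, dv = 3*sin(s) ds).
An antiderivative is F(s) = -3*s**2*cos(s) + 6*s*sin(s) + 6*cos(s).
Then F(pi/2) - F(0) = (3*pi) - (6) = -6 + 3*pi.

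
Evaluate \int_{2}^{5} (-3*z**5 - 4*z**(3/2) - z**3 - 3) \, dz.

By the power rule, an antiderivative is F(z) = -z**6/2 - 8*z**(5/2)/5 - z**4/4 - 3*z.
Then F(5) - F(2) = (-31935/4 - 40*sqrt(5)) - (-42 - 32*sqrt(2)/5) = -31767/4 - 40*sqrt(5) + 32*sqrt(2)/5.

-31767/4 - 40*sqrt(5) + 32*sqrt(2)/5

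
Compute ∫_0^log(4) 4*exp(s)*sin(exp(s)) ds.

Let u = exp(s), so du = exp(s) ds. When s = 0, u = 1; when s = log(4), u = 4.
The integral becomes 4·∫ sin(u) du from 1 to 4, with antiderivative -4*cos(u).
Back in s: F(s) = -4*cos(exp(s)).
Then F(log(4)) - F(0) = (-4*cos(4)) - (-4*cos(1)) = 4*cos(1) - 4*cos(4).

4*cos(1) - 4*cos(4)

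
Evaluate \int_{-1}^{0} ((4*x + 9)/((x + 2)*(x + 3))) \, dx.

Factor the denominator: x**2 + 5*x + 6 = (x + 3)(x + 2).
Partial fractions: (4*x + 9)/((x + 2)*(x + 3)) = 3/(x + 3) + 1/(x + 2).
An antiderivative is F(x) = log(x + 2) + 3*log(x + 3).
Then F(0) - F(-1) = (log(54)) - (log(8)) = log(27/4).

log(27/4)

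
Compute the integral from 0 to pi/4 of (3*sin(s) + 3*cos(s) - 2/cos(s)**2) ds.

1

An antiderivative is F(s) = 3*sin(s) - 3*cos(s) - 2*tan(s).
Then F(pi/4) - F(0) = (-2) - (-3) = 1.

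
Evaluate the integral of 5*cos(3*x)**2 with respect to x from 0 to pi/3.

Use the identity cos^2(3*x) = (1 + cos(6*x))/2.
An antiderivative is F(x) = 5*x/2 + 5*sin(6*x)/12.
Then F(pi/3) - F(0) = (5*pi/6) - (0) = 5*pi/6.

5*pi/6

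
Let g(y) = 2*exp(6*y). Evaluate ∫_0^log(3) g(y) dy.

Let u = exp(y), so du = exp(y) dy. When y = 0, u = 1; when y = log(3), u = 3.
The integral becomes 2·∫ u**5 du from 1 to 3, with antiderivative u**6/3.
Back in y: F(y) = exp(6*y)/3.
Then F(log(3)) - F(0) = (243) - (1/3) = 728/3.

728/3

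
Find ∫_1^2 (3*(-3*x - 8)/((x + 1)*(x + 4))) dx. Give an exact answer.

Factor the denominator: x**2 + 5*x + 4 = (x + 4)(x + 1).
Partial fractions: 3*(-3*x - 8)/((x + 1)*(x + 4)) = -4/(x + 4) - 5/(x + 1).
An antiderivative is F(x) = -5*log(x + 1) - 4*log(x + 4).
Then F(2) - F(1) = (-9*log(3) - 4*log(2)) - (-4*log(5) - 5*log(2)) = -9*log(3) + log(2) + 4*log(5).

-9*log(3) + log(2) + 4*log(5)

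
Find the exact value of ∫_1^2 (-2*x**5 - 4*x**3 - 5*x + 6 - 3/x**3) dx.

By the power rule, an antiderivative is F(x) = -x**6/3 - x**4 - 5*x**2/2 + 6*x + 3/(2*x**2).
Then F(2) - F(1) = (-839/24) - (11/3) = -309/8.

-309/8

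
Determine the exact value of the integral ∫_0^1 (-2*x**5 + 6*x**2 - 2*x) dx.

By the power rule, an antiderivative is F(x) = -x**6/3 + 2*x**3 - x**2.
Then F(1) - F(0) = (2/3) - (0) = 2/3.

2/3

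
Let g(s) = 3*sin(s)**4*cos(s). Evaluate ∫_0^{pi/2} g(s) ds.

Let u = sin(s), so du = cos(s) ds. When s = 0, u = 0; when s = pi/2, u = 1.
The integral becomes 3·∫ u**4 du from 0 to 1, with antiderivative 3*u**5/5.
Back in s: F(s) = 3*sin(s)**5/5.
Then F(pi/2) - F(0) = (3/5) - (0) = 3/5.

3/5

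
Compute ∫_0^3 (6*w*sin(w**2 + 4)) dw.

Let u = w**2 + 4, so du = 2*w dw. When w = 0, u = 4; when w = 3, u = 13.
The integral becomes 3·∫ sin(u) du from 4 to 13, with antiderivative -3*cos(u).
Back in w: F(w) = -3*cos(w**2 + 4).
Then F(3) - F(0) = (-3*cos(13)) - (-3*cos(4)) = -3*cos(13) + 3*cos(4).

-3*cos(13) + 3*cos(4)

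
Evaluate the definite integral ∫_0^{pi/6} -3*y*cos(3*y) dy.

Integrate by parts once (u = y, dv = -3*cos(3*y) dy).
An antiderivative is F(y) = -y*sin(3*y) - cos(3*y)/3.
Then F(pi/6) - F(0) = (-pi/6) - (-1/3) = 1/3 - pi/6.

1/3 - pi/6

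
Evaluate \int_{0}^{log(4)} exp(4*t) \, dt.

255/4

Let u = exp(t), so du = exp(t) dt. When t = 0, u = 1; when t = log(4), u = 4.
The integral becomes ∫ u**3 du from 1 to 4, with antiderivative u**4/4.
Back in t: F(t) = exp(4*t)/4.
Then F(log(4)) - F(0) = (64) - (1/4) = 255/4.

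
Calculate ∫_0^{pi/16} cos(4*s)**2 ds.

Use the identity cos^2(4*s) = (1 + cos(8*s))/2.
An antiderivative is F(s) = s/2 + sin(8*s)/16.
Then F(pi/16) - F(0) = (1/16 + pi/32) - (0) = 1/16 + pi/32.

1/16 + pi/32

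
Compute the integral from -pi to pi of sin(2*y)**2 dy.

Use the identity sin^2(2*y) = (1 - cos(4*y))/2.
An antiderivative is F(y) = y/2 - sin(4*y)/8.
Then F(pi) - F(-pi) = (pi/2) - (-pi/2) = pi.

pi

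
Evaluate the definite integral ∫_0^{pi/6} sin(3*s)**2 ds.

Use the identity sin^2(3*s) = (1 - cos(6*s))/2.
An antiderivative is F(s) = s/2 - sin(6*s)/12.
Then F(pi/6) - F(0) = (pi/12) - (0) = pi/12.

pi/12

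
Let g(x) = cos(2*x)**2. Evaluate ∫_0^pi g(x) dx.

pi/2

Use the identity cos^2(2*x) = (1 + cos(4*x))/2.
An antiderivative is F(x) = x/2 + sin(4*x)/8.
Then F(pi) - F(0) = (pi/2) - (0) = pi/2.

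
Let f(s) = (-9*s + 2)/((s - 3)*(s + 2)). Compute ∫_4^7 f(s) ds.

-4*log(3) - 6*log(2)

Factor the denominator: s**2 - s - 6 = (s + 2)(s - 3).
Partial fractions: (-9*s + 2)/((s - 3)*(s + 2)) = -4/(s + 2) - 5/(s - 3).
An antiderivative is F(s) = -5*log(s - 3) - 4*log(s + 2).
Then F(7) - F(4) = (-8*log(3) - 10*log(2)) - (-4*log(3) - 4*log(2)) = -4*log(3) - 6*log(2).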